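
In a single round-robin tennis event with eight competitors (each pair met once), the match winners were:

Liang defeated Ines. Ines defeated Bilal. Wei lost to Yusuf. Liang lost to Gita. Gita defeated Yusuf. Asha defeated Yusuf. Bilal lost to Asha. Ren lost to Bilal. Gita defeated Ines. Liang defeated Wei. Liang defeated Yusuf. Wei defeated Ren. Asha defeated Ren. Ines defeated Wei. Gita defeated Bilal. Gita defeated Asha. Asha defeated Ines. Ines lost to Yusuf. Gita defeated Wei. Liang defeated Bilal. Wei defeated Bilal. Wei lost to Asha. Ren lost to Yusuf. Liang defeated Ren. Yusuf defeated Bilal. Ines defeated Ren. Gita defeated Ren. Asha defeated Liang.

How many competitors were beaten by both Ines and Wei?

Ines beat: Wei, Ren, Bilal.
Wei beat: Ren, Bilal.
Both beat: Ren, Bilal — 2.

2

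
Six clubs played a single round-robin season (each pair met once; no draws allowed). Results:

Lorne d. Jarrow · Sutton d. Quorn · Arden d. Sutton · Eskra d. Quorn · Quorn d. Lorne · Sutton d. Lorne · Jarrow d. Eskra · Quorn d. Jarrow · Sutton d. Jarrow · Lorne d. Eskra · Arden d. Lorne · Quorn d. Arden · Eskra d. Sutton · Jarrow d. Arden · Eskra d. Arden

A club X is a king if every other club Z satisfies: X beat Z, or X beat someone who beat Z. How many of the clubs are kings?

Arden reaches everyone (king).
Jarrow reaches everyone (king).
Eskra reaches everyone (king).
Sutton reaches everyone (king).
Quorn reaches everyone (king).
Lorne reaches everyone (king).
Kings: Arden, Jarrow, Eskra, Sutton, Quorn, Lorne — 6.

6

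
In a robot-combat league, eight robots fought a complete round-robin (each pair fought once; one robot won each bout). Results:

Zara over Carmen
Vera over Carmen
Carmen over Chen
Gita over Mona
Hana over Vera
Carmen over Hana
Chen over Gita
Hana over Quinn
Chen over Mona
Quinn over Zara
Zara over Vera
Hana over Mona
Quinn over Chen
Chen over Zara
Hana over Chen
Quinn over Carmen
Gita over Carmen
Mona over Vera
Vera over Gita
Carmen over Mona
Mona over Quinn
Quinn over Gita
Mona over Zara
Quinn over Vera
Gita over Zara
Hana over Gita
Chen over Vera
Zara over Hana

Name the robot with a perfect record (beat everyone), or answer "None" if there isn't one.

Highest win total is Quinn with 5 (out of 7 possible).
Quinn lost to Mona, Hana, so no robot went undefeated.

None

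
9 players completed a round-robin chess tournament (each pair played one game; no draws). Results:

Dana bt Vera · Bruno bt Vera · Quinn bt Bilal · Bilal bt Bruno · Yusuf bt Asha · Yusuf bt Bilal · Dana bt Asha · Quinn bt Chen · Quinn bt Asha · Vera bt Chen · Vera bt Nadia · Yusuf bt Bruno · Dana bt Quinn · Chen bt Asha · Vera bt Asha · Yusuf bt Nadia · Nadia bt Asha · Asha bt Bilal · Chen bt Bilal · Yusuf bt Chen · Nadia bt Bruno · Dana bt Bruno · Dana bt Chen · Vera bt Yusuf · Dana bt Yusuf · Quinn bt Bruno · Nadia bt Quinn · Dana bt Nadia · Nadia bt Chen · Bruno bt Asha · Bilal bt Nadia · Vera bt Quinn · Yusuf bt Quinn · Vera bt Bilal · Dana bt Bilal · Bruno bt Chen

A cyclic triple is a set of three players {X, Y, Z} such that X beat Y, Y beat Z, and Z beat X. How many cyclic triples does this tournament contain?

9

Win totals: Bilal 2, Yusuf 6, Quinn 4, Dana 8, Asha 1, Bruno 3, Nadia 4, Chen 2, Vera 6.
A player with w wins dominates both others in C(w,2) triples; summing gives 1 + 15 + 6 + 28 + 0 + 3 + 6 + 1 + 15 = 75 transitive triples.
Total triples C(9,3) = 84, so cyclic triples = 84 − 75 = 9.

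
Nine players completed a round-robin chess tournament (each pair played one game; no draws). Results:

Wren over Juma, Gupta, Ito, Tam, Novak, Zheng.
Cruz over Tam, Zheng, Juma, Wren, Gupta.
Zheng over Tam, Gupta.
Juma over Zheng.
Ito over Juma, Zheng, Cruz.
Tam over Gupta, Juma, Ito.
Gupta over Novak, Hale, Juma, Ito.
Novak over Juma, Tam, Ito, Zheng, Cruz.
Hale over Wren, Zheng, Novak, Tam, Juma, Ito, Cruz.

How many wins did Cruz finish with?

5

Cruz's results: beat Gupta, Tam, Wren, Zheng, Juma; lost to Hale, Ito, Novak.
That is 5 wins.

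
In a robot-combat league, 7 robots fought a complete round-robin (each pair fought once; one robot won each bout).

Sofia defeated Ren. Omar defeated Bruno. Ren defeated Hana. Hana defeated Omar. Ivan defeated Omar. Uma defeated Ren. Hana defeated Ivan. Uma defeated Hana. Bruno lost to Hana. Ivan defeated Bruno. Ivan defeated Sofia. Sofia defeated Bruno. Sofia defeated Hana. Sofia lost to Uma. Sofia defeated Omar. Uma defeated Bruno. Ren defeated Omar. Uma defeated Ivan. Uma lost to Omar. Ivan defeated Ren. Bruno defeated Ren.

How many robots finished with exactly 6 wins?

0

Win totals: Hana 3, Omar 2, Ivan 4, Sofia 4, Bruno 1, Ren 2, Uma 5.
No robot has exactly 6 wins.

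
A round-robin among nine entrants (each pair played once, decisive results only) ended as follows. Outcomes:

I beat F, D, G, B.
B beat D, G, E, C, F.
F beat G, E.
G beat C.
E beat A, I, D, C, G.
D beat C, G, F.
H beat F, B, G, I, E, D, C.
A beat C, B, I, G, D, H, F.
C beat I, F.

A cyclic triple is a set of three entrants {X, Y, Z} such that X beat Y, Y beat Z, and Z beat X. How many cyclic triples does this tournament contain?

Win totals: A 7, B 5, C 2, D 3, E 5, F 2, G 1, H 7, I 4.
An entrant with w wins dominates both others in C(w,2) triples; summing gives 21 + 10 + 1 + 3 + 10 + 1 + 0 + 21 + 6 = 73 transitive triples.
Total triples C(9,3) = 84, so cyclic triples = 84 − 73 = 11.

11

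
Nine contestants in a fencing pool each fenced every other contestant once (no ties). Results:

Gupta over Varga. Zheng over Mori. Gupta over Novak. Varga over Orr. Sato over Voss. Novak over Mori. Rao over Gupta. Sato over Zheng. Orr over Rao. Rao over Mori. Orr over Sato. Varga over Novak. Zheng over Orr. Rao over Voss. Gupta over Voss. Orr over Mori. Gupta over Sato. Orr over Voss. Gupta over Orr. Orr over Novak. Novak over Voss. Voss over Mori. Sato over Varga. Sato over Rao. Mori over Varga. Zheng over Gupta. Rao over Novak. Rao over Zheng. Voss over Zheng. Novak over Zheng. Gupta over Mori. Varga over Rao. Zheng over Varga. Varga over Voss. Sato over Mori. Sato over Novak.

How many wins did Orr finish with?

5

Orr's results: beat Novak, Rao, Voss, Mori, Sato; lost to Varga, Gupta, Zheng.
That is 5 wins.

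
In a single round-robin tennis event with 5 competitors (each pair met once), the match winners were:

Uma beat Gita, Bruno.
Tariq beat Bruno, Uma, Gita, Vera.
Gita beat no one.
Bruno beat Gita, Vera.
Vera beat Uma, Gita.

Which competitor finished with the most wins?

Tariq

Win totals: Vera 2, Tariq 4, Gita 0, Bruno 2, Uma 2.
Tariq leads with 4 wins (next highest: 2).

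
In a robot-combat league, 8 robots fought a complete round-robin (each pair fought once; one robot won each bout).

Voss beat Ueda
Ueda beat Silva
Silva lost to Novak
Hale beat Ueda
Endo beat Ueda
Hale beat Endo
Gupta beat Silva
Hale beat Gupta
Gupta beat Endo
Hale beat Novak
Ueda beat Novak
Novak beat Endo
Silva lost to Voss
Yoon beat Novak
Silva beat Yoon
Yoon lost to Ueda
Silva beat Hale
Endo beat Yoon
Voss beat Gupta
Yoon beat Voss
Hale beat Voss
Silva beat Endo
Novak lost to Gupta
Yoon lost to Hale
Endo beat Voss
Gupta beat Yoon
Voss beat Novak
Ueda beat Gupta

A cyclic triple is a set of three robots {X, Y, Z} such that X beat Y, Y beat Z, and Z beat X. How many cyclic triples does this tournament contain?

Win totals: Silva 3, Gupta 4, Voss 4, Hale 6, Ueda 4, Endo 3, Novak 2, Yoon 2.
A robot with w wins dominates both others in C(w,2) triples; summing gives 3 + 6 + 6 + 15 + 6 + 3 + 1 + 1 = 41 transitive triples.
Total triples C(8,3) = 56, so cyclic triples = 56 − 41 = 15.

15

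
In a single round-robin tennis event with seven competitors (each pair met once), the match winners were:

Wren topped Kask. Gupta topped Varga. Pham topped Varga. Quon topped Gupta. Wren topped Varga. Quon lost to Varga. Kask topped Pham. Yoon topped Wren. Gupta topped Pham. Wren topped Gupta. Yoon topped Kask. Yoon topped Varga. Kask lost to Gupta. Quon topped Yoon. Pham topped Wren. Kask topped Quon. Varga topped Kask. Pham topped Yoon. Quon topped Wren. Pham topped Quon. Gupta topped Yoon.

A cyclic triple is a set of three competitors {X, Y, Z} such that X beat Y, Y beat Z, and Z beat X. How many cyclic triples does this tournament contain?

12

Win totals: Gupta 4, Varga 2, Quon 3, Kask 2, Pham 4, Yoon 3, Wren 3.
A competitor with w wins dominates both others in C(w,2) triples; summing gives 6 + 1 + 3 + 1 + 6 + 3 + 3 = 23 transitive triples.
Total triples C(7,3) = 35, so cyclic triples = 35 − 23 = 12.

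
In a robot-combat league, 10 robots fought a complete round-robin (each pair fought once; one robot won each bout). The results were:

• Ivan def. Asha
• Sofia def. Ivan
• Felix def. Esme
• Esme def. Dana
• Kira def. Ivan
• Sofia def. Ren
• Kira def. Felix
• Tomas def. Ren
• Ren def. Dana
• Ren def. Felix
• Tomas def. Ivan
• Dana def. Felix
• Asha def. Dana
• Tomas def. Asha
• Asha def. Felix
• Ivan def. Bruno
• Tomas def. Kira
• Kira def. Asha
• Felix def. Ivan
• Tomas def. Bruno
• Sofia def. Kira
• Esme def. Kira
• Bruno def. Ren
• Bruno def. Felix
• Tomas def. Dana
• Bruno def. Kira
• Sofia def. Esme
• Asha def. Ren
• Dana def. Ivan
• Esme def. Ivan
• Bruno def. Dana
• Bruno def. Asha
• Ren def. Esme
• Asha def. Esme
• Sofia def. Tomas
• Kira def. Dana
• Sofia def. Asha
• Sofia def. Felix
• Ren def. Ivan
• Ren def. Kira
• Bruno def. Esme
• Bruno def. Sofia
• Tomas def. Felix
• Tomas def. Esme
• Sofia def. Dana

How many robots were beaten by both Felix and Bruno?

1

Felix beat: Esme, Ivan.
Bruno beat: Kira, Felix, Asha, Esme, Sofia, Dana, Ren.
Both beat: Esme — 1.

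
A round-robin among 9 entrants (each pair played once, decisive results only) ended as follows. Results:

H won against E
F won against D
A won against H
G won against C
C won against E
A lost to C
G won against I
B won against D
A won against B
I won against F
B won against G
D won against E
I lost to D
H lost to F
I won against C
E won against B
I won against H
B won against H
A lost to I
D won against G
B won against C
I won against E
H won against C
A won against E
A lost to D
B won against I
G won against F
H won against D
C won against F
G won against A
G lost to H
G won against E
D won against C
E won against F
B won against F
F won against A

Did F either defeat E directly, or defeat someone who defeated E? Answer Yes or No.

F did not beat E directly.
F beat A, D, H. Of those, A beat E.

Yes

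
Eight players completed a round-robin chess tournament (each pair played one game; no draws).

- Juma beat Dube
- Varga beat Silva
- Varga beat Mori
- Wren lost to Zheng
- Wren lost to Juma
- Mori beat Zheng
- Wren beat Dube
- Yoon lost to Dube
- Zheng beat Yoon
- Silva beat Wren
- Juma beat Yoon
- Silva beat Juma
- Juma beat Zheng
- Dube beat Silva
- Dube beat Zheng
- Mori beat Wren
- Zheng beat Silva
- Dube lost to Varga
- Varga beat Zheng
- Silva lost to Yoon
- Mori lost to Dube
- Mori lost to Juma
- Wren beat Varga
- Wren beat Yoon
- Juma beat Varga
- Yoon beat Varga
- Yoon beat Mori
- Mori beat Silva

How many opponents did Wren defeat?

3

Wren's results: beat Dube, Yoon, Varga; lost to Mori, Zheng, Silva, Juma.
That is 3 wins.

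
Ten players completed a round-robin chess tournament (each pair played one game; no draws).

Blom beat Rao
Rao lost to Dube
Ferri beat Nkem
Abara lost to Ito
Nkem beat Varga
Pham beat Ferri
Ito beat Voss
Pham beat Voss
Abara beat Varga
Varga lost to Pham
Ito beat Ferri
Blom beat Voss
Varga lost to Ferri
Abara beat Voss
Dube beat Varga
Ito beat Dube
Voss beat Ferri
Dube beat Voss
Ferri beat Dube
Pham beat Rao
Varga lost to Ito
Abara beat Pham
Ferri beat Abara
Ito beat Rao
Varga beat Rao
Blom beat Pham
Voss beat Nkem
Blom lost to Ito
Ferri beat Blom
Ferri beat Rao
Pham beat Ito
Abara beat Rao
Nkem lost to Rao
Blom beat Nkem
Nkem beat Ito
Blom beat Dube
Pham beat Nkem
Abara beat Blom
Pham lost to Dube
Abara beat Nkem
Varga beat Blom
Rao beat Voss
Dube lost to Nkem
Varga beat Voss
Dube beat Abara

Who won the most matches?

Ito

Win totals: Pham 6, Ferri 6, Voss 2, Varga 3, Ito 7, Dube 5, Rao 2, Abara 6, Blom 5, Nkem 3.
Ito leads with 7 wins (next highest: 6).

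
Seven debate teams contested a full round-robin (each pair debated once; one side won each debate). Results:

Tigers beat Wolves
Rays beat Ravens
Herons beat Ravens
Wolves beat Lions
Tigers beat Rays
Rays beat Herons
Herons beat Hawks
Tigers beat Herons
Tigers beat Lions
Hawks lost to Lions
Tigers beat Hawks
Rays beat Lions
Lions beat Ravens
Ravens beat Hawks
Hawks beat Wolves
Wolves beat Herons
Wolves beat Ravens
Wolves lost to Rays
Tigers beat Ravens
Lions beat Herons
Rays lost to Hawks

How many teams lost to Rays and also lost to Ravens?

Rays beat: Herons, Ravens, Wolves, Lions.
Ravens beat: Hawks.
No one was beaten by both.

0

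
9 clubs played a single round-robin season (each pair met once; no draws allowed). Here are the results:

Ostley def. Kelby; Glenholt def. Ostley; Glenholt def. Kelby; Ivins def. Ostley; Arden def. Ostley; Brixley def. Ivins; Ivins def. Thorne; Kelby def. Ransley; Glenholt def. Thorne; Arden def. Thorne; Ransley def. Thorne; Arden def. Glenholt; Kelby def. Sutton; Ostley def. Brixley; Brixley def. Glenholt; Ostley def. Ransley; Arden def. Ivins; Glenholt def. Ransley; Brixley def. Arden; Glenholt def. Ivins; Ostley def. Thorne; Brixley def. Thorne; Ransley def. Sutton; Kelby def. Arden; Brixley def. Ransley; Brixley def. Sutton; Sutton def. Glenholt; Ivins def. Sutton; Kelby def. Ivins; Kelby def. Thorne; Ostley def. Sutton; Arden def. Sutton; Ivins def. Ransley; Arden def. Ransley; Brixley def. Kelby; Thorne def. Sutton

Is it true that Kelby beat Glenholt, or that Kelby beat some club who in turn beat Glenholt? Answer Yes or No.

Yes

Kelby did not beat Glenholt directly.
Kelby beat Thorne, Arden, Ivins, Ransley, Sutton. Of those, Arden beat Glenholt.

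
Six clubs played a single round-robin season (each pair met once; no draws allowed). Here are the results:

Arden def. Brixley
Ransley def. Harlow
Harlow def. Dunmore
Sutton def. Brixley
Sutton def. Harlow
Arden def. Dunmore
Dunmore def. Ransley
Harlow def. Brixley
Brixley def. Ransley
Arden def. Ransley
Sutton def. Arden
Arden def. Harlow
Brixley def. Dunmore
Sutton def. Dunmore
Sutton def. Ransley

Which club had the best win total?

Win totals: Sutton 5, Dunmore 1, Arden 4, Harlow 2, Ransley 1, Brixley 2.
Sutton leads with 5 wins (next highest: 4).

Sutton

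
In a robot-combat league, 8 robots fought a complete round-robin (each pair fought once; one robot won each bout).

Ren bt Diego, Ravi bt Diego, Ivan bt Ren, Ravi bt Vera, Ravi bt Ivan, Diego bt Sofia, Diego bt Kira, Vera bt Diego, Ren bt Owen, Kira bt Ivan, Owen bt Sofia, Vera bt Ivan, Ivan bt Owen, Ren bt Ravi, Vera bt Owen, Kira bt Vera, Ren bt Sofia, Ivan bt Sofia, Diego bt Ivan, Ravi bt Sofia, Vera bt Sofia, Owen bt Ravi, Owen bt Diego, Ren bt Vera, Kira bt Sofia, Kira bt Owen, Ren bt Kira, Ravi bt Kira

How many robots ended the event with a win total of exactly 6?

1

Win totals: Ren 6, Ivan 3, Sofia 0, Ravi 5, Vera 4, Diego 3, Kira 4, Owen 3.
Exactly 6: Ren — 1 robot.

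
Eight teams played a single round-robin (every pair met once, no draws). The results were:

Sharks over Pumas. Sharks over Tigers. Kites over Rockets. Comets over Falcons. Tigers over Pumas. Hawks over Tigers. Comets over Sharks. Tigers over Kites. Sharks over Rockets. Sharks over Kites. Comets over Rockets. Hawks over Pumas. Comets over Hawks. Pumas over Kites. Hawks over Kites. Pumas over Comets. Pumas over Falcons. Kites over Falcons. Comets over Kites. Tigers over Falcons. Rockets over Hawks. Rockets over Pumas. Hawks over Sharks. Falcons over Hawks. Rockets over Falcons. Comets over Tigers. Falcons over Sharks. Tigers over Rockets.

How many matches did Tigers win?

Tigers' results: beat Kites, Falcons, Pumas, Rockets; lost to Sharks, Comets, Hawks.
That is 4 wins.

4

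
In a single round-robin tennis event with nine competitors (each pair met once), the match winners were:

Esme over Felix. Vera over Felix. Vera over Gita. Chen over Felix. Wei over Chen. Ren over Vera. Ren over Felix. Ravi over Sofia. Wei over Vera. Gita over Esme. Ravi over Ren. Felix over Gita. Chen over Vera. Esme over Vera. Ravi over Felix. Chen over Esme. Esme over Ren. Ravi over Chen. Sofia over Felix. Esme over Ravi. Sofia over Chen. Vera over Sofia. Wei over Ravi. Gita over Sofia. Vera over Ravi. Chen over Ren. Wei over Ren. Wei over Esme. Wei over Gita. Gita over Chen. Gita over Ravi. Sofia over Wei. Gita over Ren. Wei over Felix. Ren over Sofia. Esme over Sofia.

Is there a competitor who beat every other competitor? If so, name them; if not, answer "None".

Highest win total is Wei with 7 (out of 8 possible).
Wei lost to Sofia, so no competitor went undefeated.

None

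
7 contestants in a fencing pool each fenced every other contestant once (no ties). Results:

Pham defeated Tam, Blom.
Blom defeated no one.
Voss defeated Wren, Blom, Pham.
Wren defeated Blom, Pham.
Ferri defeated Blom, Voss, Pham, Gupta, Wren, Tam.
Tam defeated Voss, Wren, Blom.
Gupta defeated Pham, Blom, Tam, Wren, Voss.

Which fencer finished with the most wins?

Win totals: Pham 2, Tam 3, Gupta 5, Blom 0, Wren 2, Voss 3, Ferri 6.
Ferri leads with 6 wins (next highest: 5).

Ferri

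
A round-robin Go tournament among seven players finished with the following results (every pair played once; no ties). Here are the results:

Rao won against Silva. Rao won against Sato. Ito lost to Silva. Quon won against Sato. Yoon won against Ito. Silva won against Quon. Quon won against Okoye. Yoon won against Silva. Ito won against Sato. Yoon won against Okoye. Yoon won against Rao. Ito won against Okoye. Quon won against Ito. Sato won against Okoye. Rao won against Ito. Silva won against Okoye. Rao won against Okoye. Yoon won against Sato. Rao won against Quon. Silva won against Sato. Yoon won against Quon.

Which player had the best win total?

Win totals: Yoon 6, Quon 3, Rao 5, Sato 1, Ito 2, Silva 4, Okoye 0.
Yoon leads with 6 wins (next highest: 5).

Yoon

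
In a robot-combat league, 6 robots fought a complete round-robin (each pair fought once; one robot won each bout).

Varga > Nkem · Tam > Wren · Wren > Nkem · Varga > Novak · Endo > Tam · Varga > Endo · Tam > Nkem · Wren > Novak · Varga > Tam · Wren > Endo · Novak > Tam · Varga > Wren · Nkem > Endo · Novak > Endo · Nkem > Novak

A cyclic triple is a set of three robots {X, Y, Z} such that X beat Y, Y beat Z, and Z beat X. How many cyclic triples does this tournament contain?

4

Win totals: Novak 2, Tam 2, Nkem 2, Endo 1, Wren 3, Varga 5.
A robot with w wins dominates both others in C(w,2) triples; summing gives 1 + 1 + 1 + 0 + 3 + 10 = 16 transitive triples.
Total triples C(6,3) = 20, so cyclic triples = 20 − 16 = 4.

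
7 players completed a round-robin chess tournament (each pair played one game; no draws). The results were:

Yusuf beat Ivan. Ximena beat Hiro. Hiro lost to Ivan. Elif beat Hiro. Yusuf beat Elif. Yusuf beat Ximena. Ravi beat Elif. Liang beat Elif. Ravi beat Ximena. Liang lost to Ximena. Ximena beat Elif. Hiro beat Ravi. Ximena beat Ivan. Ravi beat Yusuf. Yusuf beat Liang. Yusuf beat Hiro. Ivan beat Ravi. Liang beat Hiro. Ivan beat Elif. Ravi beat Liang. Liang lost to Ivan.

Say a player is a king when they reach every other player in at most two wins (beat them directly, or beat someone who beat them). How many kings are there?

Liang cannot reach Yusuf, Ximena, Ivan in two steps.
Hiro cannot reach Ivan in two steps.
Yusuf reaches everyone (king).
Elif cannot reach Liang, Yusuf, Ximena, Ivan in two steps.
Ravi reaches everyone (king).
Ximena cannot reach Yusuf in two steps.
Ivan reaches everyone (king).
Kings: Yusuf, Ravi, Ivan — 3.

3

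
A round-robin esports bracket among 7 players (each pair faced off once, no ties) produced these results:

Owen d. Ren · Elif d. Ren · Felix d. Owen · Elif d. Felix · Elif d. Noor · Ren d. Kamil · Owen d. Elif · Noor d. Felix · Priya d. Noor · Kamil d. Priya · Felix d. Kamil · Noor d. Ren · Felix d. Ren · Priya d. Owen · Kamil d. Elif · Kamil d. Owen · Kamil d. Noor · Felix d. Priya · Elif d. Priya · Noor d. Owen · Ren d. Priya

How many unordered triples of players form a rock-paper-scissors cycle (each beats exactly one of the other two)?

Win totals: Owen 2, Felix 4, Kamil 4, Noor 3, Ren 2, Elif 4, Priya 2.
A player with w wins dominates both others in C(w,2) triples; summing gives 1 + 6 + 6 + 3 + 1 + 6 + 1 = 24 transitive triples.
Total triples C(7,3) = 35, so cyclic triples = 35 − 24 = 11.

11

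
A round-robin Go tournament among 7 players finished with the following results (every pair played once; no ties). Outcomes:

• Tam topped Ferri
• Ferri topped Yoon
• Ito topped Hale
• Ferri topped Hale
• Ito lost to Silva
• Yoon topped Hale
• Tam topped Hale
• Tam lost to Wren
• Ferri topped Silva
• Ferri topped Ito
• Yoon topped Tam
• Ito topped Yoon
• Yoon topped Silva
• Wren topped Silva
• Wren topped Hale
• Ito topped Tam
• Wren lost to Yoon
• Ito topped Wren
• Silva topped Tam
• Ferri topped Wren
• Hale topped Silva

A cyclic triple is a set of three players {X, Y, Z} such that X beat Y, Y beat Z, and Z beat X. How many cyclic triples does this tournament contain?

8

Win totals: Hale 1, Ito 4, Yoon 4, Tam 2, Wren 3, Silva 2, Ferri 5.
A player with w wins dominates both others in C(w,2) triples; summing gives 0 + 6 + 6 + 1 + 3 + 1 + 10 = 27 transitive triples.
Total triples C(7,3) = 35, so cyclic triples = 35 − 27 = 8.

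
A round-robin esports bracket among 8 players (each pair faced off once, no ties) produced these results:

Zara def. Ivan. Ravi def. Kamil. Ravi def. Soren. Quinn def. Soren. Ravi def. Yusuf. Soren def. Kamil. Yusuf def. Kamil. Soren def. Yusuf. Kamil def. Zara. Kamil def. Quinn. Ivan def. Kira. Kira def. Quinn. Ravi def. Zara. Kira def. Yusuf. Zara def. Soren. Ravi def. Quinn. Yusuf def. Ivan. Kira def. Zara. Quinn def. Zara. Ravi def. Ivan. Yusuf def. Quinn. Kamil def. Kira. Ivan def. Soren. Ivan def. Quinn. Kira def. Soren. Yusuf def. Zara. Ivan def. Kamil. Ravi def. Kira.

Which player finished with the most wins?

Win totals: Quinn 2, Kira 4, Ivan 4, Soren 2, Yusuf 4, Zara 2, Ravi 7, Kamil 3.
Ravi leads with 7 wins (next highest: 4).

Ravi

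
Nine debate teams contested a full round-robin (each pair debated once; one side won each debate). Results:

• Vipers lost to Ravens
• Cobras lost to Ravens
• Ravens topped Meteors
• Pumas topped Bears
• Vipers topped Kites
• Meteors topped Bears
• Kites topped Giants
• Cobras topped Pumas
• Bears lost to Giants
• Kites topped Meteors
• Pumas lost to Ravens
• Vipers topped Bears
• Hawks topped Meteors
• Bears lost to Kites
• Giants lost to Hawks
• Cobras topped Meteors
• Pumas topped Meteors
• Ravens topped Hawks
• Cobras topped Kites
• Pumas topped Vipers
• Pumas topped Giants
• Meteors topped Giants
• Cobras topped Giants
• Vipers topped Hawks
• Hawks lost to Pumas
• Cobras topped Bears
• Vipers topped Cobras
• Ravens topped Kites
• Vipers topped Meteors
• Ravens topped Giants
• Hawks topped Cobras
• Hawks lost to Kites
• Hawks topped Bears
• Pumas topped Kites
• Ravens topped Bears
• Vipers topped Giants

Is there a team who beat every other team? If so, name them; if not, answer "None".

Ravens

Ravens has 8 wins out of 8 opponents — a perfect record.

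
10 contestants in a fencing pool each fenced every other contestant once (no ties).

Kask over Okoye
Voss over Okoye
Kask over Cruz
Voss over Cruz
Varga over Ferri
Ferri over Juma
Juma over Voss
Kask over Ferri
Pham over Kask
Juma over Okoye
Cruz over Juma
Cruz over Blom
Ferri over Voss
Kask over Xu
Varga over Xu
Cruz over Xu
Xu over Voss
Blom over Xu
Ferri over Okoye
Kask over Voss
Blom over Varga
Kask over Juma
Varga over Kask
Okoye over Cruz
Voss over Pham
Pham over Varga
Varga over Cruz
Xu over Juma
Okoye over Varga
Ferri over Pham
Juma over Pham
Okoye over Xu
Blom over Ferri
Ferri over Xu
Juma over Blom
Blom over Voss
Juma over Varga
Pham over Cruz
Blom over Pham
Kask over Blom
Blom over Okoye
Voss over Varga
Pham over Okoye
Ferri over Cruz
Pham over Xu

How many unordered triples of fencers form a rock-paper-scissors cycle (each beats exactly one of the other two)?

30

Win totals: Pham 5, Varga 4, Juma 5, Blom 6, Cruz 3, Xu 2, Okoye 3, Kask 7, Voss 4, Ferri 6.
A fencer with w wins dominates both others in C(w,2) triples; summing gives 10 + 6 + 10 + 15 + 3 + 1 + 3 + 21 + 6 + 15 = 90 transitive triples.
Total triples C(10,3) = 120, so cyclic triples = 120 − 90 = 30.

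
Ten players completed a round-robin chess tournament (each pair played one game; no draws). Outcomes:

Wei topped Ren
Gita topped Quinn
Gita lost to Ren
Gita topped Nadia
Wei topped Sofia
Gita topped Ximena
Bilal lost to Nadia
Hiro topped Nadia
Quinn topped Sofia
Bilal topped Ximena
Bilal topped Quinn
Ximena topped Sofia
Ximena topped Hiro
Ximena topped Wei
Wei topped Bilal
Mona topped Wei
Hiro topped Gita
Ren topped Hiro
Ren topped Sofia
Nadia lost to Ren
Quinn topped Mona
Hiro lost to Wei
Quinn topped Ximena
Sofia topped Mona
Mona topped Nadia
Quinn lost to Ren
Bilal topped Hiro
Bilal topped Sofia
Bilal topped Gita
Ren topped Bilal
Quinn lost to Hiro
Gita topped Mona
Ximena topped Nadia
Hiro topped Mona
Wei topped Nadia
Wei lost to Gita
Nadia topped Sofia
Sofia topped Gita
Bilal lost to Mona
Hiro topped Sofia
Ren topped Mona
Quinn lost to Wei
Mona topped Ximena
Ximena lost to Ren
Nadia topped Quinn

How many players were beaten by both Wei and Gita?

2

Wei beat: Nadia, Bilal, Sofia, Hiro, Ren, Quinn.
Gita beat: Wei, Nadia, Mona, Ximena, Quinn.
Both beat: Nadia, Quinn — 2.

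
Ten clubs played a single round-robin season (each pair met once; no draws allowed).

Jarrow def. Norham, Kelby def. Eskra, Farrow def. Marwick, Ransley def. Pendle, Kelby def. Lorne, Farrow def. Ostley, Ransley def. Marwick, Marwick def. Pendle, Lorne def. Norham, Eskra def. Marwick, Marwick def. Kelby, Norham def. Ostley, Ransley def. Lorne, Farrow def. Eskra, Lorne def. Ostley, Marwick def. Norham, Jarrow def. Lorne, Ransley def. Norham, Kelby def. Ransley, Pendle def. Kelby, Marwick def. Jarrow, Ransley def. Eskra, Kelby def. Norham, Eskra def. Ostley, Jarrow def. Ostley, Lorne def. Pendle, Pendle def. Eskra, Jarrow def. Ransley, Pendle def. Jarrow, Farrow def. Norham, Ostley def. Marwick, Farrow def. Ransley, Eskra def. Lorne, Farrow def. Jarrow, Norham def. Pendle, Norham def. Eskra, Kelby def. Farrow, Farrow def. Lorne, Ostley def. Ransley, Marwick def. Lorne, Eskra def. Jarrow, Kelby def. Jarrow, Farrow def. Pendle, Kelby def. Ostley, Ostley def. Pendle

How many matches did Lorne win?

3

Lorne's results: beat Pendle, Norham, Ostley; lost to Marwick, Eskra, Ransley, Kelby, Farrow, Jarrow.
That is 3 wins.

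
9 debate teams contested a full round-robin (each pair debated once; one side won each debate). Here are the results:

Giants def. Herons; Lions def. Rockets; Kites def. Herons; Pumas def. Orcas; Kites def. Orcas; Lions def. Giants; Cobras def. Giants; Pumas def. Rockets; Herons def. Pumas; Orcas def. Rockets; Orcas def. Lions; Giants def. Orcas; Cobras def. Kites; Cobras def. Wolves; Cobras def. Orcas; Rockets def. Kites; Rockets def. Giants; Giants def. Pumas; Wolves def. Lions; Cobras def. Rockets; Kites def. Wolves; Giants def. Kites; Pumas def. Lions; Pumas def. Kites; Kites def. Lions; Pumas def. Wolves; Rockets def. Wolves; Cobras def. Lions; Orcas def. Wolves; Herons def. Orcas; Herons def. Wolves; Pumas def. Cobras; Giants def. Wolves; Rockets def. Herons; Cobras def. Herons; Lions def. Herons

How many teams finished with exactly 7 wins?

1

Win totals: Orcas 3, Kites 4, Lions 3, Herons 3, Giants 5, Pumas 6, Cobras 7, Rockets 4, Wolves 1.
Exactly 7: Cobras — 1 team.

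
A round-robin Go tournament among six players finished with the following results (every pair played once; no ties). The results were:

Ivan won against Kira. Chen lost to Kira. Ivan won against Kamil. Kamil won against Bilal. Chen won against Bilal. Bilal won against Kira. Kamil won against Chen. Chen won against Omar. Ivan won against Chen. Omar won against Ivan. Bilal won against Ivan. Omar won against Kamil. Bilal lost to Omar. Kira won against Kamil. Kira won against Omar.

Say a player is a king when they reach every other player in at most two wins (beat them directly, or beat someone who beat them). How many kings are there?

Kira reaches everyone (king).
Omar reaches everyone (king).
Chen reaches everyone (king).
Bilal reaches everyone (king).
Ivan reaches everyone (king).
Kamil reaches everyone (king).
Kings: Kira, Omar, Chen, Bilal, Ivan, Kamil — 6.

6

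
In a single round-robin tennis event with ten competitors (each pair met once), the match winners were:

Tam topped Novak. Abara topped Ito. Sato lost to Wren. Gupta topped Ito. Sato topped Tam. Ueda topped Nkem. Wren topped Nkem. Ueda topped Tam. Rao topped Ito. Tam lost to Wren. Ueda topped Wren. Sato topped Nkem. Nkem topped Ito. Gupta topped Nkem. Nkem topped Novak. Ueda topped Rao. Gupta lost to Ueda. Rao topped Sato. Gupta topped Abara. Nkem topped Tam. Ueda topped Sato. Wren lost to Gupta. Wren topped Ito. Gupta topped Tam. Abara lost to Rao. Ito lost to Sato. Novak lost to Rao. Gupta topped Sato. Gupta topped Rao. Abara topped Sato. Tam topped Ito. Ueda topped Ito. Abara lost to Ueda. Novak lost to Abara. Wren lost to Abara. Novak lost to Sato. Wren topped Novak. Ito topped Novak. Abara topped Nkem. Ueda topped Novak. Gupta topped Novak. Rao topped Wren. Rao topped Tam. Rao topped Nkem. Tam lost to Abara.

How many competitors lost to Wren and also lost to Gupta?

5

Wren beat: Novak, Nkem, Ito, Tam, Sato.
Gupta beat: Novak, Nkem, Ito, Tam, Wren, Abara, Rao, Sato.
Both beat: Novak, Nkem, Ito, Tam, Sato — 5.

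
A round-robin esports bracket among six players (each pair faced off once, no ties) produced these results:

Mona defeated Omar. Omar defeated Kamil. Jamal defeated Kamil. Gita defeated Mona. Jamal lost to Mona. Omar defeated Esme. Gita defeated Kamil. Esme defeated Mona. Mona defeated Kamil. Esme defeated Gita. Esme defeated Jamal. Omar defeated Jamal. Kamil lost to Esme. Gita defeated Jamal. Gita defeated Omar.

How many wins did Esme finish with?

Esme's results: beat Jamal, Mona, Gita, Kamil; lost to Omar.
That is 4 wins.

4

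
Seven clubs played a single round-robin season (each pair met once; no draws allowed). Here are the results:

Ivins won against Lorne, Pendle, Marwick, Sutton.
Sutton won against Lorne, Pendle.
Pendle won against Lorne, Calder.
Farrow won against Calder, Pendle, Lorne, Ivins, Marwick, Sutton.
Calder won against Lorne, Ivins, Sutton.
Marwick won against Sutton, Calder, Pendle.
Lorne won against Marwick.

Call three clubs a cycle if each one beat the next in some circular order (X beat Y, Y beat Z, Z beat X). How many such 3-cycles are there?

Win totals: Calder 3, Pendle 2, Sutton 2, Lorne 1, Farrow 6, Ivins 4, Marwick 3.
A club with w wins dominates both others in C(w,2) triples; summing gives 3 + 1 + 1 + 0 + 15 + 6 + 3 = 29 transitive triples.
Total triples C(7,3) = 35, so cyclic triples = 35 − 29 = 6.

6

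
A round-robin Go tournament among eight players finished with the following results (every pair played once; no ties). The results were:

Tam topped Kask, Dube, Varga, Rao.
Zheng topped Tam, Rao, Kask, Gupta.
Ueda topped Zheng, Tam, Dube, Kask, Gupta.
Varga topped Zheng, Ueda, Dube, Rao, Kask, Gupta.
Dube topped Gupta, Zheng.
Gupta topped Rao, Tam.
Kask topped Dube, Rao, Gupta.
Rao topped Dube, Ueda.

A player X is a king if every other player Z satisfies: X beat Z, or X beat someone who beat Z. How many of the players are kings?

4

Kask cannot reach Varga in two steps.
Zheng reaches everyone (king).
Dube cannot reach Varga, Ueda in two steps.
Varga reaches everyone (king).
Gupta cannot reach Zheng in two steps.
Ueda reaches everyone (king).
Tam reaches everyone (king).
Rao cannot reach Varga in two steps.
Kings: Zheng, Varga, Ueda, Tam — 4.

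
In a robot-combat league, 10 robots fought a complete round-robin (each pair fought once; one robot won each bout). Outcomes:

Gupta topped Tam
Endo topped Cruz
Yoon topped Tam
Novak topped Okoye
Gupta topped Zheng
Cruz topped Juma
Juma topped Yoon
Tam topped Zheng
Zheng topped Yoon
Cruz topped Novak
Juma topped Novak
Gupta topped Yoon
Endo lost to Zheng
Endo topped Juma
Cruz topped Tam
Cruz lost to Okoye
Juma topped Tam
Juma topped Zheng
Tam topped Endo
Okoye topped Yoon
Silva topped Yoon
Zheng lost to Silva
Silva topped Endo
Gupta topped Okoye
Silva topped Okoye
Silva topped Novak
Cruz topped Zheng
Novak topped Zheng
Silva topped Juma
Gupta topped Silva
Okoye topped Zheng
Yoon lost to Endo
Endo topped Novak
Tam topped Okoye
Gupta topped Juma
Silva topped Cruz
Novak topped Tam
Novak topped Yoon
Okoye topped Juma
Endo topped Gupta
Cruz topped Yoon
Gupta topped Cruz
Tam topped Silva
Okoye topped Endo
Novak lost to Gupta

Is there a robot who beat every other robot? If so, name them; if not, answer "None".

None

Highest win total is Gupta with 8 (out of 9 possible).
Gupta lost to Endo, so no robot went undefeated.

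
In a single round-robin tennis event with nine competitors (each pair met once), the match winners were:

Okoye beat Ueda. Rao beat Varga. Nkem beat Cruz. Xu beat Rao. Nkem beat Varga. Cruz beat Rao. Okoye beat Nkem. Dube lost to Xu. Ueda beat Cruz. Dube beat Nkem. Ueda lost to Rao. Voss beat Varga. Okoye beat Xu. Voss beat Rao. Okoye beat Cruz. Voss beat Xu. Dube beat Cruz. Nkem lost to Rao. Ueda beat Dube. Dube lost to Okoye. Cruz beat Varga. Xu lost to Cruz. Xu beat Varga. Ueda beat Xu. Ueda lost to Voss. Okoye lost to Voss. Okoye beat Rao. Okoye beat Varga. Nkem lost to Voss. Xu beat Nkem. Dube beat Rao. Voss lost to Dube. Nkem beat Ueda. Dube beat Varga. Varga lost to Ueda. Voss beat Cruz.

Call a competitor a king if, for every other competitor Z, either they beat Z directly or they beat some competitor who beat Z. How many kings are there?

3

Dube reaches everyone (king).
Nkem cannot reach Okoye, Voss in two steps.
Cruz cannot reach Okoye, Voss in two steps.
Rao cannot reach Okoye, Voss in two steps.
Ueda cannot reach Okoye in two steps.
Xu cannot reach Okoye in two steps.
Varga cannot reach Dube, Nkem, Cruz, Rao, Ueda, Xu, Okoye, Voss in two steps.
Okoye reaches everyone (king).
Voss reaches everyone (king).
Kings: Dube, Okoye, Voss — 3.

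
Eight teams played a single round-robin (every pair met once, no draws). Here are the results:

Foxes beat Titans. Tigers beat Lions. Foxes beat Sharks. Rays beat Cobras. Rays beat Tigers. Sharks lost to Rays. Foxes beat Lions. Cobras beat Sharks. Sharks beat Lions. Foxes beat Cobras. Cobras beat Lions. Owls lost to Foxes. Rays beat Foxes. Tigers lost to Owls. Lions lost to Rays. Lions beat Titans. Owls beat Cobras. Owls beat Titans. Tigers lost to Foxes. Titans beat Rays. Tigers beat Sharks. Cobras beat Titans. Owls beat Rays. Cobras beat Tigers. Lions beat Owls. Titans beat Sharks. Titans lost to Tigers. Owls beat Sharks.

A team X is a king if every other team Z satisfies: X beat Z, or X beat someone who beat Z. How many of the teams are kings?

3

Cobras cannot reach Foxes in two steps.
Foxes reaches everyone (king).
Tigers cannot reach Cobras, Foxes in two steps.
Lions cannot reach Foxes in two steps.
Sharks cannot reach Cobras, Foxes, Tigers, Rays in two steps.
Titans cannot reach Owls in two steps.
Owls reaches everyone (king).
Rays reaches everyone (king).
Kings: Foxes, Owls, Rays — 3.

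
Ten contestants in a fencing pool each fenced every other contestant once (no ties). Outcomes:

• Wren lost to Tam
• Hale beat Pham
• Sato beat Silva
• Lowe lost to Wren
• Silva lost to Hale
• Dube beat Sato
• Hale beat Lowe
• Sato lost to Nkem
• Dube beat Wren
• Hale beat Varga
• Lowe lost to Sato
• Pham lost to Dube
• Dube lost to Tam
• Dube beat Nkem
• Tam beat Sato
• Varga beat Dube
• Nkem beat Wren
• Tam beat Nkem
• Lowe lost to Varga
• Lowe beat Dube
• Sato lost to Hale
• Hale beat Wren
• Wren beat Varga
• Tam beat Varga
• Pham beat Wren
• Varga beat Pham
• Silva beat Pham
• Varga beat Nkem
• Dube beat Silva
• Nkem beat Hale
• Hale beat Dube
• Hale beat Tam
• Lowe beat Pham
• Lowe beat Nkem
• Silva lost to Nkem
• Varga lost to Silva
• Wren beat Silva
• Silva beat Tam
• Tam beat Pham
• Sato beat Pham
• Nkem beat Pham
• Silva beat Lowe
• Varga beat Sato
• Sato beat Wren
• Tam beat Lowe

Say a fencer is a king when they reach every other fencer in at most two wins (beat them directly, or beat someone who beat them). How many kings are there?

4

Silva cannot reach Hale in two steps.
Varga cannot reach Tam in two steps.
Lowe cannot reach Varga, Tam in two steps.
Nkem reaches everyone (king).
Hale reaches everyone (king).
Dube reaches everyone (king).
Pham cannot reach Nkem, Hale, Dube, Sato, Tam in two steps.
Sato cannot reach Hale in two steps.
Wren cannot reach Hale in two steps.
Tam reaches everyone (king).
Kings: Nkem, Hale, Dube, Tam — 4.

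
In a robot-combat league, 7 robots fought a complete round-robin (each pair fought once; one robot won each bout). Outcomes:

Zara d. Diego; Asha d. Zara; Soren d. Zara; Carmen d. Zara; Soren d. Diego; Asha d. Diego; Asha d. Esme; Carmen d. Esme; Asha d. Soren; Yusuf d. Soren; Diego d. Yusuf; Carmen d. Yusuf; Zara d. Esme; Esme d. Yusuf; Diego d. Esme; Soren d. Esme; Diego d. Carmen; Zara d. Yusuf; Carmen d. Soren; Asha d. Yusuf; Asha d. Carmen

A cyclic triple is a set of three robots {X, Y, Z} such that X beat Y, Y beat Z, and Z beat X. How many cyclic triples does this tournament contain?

Win totals: Asha 6, Diego 3, Esme 1, Zara 3, Yusuf 1, Soren 3, Carmen 4.
A robot with w wins dominates both others in C(w,2) triples; summing gives 15 + 3 + 0 + 3 + 0 + 3 + 6 = 30 transitive triples.
Total triples C(7,3) = 35, so cyclic triples = 35 − 30 = 5.

5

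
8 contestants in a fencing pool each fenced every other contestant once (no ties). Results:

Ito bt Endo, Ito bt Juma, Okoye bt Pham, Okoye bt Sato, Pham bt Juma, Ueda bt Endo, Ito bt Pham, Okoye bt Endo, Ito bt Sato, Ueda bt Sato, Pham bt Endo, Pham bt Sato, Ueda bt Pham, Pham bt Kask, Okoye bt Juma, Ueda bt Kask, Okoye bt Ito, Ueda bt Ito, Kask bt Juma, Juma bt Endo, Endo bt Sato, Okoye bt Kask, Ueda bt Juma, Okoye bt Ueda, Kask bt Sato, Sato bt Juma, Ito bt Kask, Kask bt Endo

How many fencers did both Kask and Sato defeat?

Kask beat: Endo, Sato, Juma.
Sato beat: Juma.
Both beat: Juma — 1.

1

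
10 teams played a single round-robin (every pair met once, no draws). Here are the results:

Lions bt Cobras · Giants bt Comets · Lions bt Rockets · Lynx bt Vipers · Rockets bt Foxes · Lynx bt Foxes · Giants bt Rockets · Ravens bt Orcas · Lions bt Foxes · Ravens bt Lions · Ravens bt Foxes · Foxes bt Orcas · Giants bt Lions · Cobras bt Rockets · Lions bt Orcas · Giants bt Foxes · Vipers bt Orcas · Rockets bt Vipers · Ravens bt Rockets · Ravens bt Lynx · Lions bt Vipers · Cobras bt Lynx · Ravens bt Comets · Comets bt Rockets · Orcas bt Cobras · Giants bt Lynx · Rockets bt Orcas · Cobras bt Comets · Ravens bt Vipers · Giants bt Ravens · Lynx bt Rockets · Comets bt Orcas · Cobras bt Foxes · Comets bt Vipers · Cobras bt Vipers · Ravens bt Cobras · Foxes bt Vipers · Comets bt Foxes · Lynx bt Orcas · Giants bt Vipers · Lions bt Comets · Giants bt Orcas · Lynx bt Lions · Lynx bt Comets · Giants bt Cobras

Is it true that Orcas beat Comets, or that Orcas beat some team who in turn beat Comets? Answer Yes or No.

Orcas did not beat Comets directly.
Orcas beat Cobras. Of those, Cobras beat Comets.

Yes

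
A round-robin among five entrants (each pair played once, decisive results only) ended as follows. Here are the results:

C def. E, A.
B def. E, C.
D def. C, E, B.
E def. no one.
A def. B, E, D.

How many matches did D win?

D's results: beat B, C, E; lost to A.
That is 3 wins.

3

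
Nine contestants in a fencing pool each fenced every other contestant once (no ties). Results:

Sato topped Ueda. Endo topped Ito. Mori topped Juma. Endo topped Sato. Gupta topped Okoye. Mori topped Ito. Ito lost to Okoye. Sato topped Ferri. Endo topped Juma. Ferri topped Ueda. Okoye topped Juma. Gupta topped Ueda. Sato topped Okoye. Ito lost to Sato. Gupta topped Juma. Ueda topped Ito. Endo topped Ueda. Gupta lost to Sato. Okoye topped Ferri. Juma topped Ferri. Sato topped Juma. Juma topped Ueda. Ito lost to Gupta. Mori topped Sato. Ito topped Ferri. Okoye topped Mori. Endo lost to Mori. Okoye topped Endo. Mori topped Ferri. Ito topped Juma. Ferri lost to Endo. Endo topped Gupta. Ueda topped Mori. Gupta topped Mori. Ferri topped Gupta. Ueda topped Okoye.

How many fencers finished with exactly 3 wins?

1

Win totals: Sato 6, Gupta 5, Okoye 5, Ferri 2, Juma 2, Endo 6, Ueda 3, Ito 2, Mori 5.
Exactly 3: Ueda — 1 fencer.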